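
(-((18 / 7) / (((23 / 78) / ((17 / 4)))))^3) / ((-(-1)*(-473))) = 107.63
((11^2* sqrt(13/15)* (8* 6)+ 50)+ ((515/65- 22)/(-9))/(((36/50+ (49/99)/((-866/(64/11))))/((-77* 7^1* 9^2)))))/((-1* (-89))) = -1009.29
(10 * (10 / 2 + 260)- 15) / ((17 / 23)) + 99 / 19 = 67834 / 19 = 3570.21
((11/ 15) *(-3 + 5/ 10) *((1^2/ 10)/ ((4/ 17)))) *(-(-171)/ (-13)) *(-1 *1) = -10659/ 1040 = -10.25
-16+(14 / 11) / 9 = -1570 / 99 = -15.86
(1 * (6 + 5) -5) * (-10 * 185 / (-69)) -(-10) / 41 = 151930 / 943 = 161.11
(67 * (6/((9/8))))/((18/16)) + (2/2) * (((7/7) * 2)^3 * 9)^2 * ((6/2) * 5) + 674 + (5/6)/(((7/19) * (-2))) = 59535377/756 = 78750.50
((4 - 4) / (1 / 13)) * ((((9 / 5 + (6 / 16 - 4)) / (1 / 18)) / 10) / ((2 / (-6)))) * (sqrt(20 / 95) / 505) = 0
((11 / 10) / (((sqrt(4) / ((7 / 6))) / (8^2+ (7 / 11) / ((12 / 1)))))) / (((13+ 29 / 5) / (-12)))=-59185 / 2256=-26.23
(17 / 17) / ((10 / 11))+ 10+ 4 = 151 / 10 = 15.10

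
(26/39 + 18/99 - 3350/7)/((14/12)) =-220708/539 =-409.48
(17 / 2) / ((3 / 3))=17 / 2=8.50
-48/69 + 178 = 4078/23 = 177.30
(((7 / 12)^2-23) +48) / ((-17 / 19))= -69331 / 2448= -28.32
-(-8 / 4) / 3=2 / 3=0.67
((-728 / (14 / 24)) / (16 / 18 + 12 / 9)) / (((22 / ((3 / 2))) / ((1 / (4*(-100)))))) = 1053 / 11000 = 0.10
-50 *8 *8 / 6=-1600 / 3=-533.33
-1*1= -1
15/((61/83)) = 1245/61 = 20.41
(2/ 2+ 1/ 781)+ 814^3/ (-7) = -421234799990/ 5467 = -77050448.14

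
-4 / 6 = -2 / 3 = -0.67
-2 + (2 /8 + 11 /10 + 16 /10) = 0.95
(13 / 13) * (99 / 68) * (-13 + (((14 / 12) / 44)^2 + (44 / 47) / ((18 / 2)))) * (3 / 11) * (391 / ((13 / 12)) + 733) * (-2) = 1802137040871 / 160873856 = 11202.17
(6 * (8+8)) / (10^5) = 3 / 3125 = 0.00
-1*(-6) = 6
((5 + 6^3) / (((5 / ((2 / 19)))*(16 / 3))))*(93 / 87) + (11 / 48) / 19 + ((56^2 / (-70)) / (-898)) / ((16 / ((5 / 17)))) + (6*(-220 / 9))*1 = -49029724997 / 336462640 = -145.72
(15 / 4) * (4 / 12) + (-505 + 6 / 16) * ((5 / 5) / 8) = -3957 / 64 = -61.83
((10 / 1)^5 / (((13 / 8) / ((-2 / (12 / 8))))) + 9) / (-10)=3199649 / 390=8204.23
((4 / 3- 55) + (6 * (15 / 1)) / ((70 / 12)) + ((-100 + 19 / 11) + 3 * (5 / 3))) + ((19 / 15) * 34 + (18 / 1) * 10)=35249 / 385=91.56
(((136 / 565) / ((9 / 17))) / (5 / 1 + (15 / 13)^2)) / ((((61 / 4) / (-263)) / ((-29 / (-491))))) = -5960164912 / 81480946725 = -0.07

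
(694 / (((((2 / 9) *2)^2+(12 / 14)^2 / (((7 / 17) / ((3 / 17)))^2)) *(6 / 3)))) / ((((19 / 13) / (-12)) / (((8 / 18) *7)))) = -8188168716 / 307135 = -26659.84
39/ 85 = 0.46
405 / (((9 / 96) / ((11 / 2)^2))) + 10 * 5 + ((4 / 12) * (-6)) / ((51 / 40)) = 6667150 / 51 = 130728.43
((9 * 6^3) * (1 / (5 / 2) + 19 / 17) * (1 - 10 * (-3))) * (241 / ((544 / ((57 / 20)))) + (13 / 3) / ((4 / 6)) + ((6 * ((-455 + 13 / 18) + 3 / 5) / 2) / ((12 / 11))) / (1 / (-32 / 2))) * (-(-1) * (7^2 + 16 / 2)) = 2406913373630889 / 23120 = 104105249724.52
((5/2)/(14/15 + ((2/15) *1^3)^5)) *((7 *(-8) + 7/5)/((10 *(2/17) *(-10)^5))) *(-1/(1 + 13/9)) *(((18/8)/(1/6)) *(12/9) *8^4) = -730790424/19491505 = -37.49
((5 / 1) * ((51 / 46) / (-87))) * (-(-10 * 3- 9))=-3315 / 1334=-2.49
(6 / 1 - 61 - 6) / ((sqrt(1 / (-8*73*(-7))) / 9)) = -35101.67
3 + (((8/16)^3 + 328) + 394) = 5801/8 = 725.12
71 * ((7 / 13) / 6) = 497 / 78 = 6.37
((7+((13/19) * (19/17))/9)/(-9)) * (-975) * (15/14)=880750/1071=822.36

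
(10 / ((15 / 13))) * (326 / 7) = 8476 / 21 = 403.62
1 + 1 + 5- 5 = 2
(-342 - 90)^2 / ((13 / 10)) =1866240 / 13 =143556.92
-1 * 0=0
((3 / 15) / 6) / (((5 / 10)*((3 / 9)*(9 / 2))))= 2 / 45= 0.04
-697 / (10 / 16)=-5576 / 5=-1115.20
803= 803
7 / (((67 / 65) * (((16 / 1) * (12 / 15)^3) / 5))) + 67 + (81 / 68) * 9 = 81.87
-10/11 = -0.91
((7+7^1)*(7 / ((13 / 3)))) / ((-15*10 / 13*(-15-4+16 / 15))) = 147 / 1345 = 0.11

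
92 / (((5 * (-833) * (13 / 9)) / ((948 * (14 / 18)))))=-87216 / 7735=-11.28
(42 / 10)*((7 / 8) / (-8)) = -147 / 320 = -0.46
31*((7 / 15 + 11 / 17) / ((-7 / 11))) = -96844 / 1785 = -54.25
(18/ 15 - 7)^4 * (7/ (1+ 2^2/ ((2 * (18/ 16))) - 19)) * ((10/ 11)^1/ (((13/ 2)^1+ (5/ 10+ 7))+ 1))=-14852901/ 501875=-29.59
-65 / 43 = -1.51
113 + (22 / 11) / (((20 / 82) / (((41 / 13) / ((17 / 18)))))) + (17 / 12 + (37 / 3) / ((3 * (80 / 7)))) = 22620371 / 159120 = 142.16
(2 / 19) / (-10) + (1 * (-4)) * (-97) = 36859 / 95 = 387.99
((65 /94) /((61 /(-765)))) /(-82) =49725 /470188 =0.11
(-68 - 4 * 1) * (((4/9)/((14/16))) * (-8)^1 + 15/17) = 27256/119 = 229.04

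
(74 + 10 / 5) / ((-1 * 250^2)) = -19 / 15625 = -0.00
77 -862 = -785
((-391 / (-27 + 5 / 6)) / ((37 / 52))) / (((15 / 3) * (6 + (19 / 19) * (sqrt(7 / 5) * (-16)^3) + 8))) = -124919808 * sqrt(35) / 852757801735 - 60996 / 24364508621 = -0.00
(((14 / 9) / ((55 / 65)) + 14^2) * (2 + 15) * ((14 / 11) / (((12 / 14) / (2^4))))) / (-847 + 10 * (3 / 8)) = -1044168832 / 11019591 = -94.76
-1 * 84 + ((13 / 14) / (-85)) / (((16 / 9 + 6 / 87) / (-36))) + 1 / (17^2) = -204240496 / 2437715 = -83.78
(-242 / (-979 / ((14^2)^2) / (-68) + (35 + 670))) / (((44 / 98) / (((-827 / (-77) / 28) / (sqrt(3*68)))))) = -15885016*sqrt(51) / 5524992057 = -0.02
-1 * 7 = -7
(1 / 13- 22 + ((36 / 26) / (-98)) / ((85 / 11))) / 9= -395708 / 162435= -2.44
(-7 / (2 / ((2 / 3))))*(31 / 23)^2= -6727 / 1587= -4.24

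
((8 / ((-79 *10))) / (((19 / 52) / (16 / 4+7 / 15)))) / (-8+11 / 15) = 13936 / 818045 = 0.02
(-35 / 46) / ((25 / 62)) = -217 / 115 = -1.89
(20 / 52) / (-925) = -1 / 2405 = -0.00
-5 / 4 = -1.25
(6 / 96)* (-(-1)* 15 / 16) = 0.06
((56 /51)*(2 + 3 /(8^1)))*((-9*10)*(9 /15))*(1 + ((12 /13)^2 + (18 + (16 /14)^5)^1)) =-21178444734 /6898073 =-3070.20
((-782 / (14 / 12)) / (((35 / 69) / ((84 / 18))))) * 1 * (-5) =215832 / 7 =30833.14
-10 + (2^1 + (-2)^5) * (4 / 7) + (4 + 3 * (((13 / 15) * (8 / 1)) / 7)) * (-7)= -2658 / 35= -75.94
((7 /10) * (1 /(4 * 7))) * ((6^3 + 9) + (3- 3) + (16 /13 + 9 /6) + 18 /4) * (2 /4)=3019 /1040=2.90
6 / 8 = 3 / 4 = 0.75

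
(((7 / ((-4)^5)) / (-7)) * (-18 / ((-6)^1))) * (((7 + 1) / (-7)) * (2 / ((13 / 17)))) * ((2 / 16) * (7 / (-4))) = 51 / 26624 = 0.00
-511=-511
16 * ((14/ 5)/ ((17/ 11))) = 2464/ 85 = 28.99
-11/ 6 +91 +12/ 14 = 90.02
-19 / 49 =-0.39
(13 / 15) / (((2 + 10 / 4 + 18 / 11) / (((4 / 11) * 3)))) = 104 / 675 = 0.15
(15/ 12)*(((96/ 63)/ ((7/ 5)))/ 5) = 40/ 147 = 0.27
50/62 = 25/31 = 0.81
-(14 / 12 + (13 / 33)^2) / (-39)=2879 / 84942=0.03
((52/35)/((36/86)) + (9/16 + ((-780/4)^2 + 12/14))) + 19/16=47919257/1260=38031.16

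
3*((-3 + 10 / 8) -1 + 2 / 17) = -537 / 68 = -7.90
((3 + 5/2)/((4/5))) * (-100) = -1375/2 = -687.50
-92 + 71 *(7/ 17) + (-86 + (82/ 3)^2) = 598.35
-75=-75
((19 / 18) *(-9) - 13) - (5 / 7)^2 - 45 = -6665 / 98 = -68.01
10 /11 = 0.91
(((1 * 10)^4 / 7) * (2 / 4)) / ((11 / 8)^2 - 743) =-320000 / 332017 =-0.96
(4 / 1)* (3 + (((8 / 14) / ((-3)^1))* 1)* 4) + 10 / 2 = 293 / 21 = 13.95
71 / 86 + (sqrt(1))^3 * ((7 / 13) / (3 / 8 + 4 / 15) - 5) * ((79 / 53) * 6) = -23716471 / 651794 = -36.39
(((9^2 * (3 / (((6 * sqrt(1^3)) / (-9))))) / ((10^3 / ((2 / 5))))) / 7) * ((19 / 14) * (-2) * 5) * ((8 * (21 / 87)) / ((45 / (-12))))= -18468 / 126875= -0.15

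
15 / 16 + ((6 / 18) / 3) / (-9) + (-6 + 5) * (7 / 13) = 6515 / 16848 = 0.39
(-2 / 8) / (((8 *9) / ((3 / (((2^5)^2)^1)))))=-1 / 98304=-0.00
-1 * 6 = -6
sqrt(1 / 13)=sqrt(13) / 13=0.28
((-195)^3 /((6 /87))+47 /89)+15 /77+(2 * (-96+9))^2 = -107485410.78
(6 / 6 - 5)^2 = 16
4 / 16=1 / 4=0.25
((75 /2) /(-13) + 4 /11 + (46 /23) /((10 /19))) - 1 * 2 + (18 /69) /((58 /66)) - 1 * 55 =-52864087 /953810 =-55.42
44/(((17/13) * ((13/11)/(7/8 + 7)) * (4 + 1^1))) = 7623/170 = 44.84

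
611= 611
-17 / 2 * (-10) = 85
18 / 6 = 3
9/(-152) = -0.06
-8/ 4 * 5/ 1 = -10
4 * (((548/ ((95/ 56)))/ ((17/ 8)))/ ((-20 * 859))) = -245504/ 6936425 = -0.04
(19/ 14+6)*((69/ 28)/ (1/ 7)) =7107/ 56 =126.91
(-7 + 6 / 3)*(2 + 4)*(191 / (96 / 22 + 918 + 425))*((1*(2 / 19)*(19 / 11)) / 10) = -1146 / 14821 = -0.08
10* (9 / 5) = 18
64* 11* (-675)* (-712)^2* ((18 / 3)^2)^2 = -312206126284800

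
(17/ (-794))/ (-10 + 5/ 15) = 51/ 23026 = 0.00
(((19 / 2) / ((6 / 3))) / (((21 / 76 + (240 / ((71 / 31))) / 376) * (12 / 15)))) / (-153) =-6023285 / 86143284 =-0.07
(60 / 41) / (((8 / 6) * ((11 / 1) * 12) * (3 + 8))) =15 / 19844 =0.00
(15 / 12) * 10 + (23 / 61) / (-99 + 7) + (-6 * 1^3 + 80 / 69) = 128885 / 16836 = 7.66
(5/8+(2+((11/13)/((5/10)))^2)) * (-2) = -7421/676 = -10.98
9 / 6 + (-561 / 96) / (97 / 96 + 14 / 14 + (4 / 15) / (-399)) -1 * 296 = -228948613 / 769814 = -297.41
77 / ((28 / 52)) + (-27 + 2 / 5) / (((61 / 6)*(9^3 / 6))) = 3532283 / 24705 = 142.98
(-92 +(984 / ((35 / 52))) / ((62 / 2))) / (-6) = 24326 / 3255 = 7.47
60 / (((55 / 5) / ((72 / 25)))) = 15.71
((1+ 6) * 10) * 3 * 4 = 840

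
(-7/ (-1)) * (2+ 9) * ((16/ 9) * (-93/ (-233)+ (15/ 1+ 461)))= 136753232/ 2097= 65213.75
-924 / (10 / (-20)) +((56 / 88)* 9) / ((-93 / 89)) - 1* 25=1817.52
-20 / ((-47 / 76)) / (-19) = -80 / 47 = -1.70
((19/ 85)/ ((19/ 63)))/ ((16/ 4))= 63/ 340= 0.19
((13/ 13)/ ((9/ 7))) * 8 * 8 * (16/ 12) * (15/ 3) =8960/ 27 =331.85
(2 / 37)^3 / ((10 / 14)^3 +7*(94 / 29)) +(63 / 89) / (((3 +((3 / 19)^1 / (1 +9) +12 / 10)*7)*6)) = 7729600349611 / 753637927213467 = 0.01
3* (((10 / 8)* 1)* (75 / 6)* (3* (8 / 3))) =375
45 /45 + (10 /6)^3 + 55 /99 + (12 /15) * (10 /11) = 2053 /297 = 6.91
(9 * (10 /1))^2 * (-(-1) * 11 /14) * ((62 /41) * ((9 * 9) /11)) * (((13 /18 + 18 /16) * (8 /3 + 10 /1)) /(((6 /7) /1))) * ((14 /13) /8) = 1110426975 /4264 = 260419.08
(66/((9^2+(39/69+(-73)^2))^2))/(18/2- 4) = 1058/2346372765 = 0.00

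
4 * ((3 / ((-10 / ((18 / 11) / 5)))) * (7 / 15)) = -252 / 1375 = -0.18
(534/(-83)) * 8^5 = -17498112/83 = -210820.63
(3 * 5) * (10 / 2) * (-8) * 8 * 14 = -67200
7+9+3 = 19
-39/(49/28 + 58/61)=-9516/659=-14.44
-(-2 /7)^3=8 /343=0.02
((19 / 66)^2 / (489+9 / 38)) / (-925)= -6859 / 37454358150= -0.00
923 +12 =935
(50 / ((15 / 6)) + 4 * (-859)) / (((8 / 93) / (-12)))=476532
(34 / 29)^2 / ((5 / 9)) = 2.47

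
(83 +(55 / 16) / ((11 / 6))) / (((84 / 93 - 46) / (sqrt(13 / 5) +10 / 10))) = -21049 * sqrt(65) / 55920 - 21049 / 11184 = -4.92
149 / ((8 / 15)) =279.38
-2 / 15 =-0.13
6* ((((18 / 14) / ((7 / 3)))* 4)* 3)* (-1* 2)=-79.35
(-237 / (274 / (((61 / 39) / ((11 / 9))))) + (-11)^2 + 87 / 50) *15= 178718538 / 97955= 1824.50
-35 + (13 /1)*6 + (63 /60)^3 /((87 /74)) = 5102219 /116000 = 43.98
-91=-91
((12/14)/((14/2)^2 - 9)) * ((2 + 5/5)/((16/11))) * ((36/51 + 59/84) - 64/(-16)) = 254859/1066240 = 0.24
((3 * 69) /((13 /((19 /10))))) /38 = 207 /260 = 0.80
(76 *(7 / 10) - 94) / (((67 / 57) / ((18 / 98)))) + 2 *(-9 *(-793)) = 234203058 / 16415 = 14267.62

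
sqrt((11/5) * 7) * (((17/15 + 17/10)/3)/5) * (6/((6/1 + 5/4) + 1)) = 68 * sqrt(385)/2475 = 0.54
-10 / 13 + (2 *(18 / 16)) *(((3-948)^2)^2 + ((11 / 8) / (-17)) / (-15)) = 1794360713905.49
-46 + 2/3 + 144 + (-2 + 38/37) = 10844/111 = 97.69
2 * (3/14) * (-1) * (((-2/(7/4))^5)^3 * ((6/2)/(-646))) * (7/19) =-158329674399744/29135784986520191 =-0.01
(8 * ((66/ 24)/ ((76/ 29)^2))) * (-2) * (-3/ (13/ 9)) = 249777/ 18772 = 13.31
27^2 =729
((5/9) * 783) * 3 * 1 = 1305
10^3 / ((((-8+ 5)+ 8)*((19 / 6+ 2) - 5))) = 1200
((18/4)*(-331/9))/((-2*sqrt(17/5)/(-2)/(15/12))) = -1655*sqrt(85)/136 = -112.19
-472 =-472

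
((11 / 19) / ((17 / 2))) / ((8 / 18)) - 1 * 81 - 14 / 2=-56749 / 646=-87.85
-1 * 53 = -53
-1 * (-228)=228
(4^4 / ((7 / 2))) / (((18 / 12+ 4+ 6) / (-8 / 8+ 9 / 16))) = -64 / 23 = -2.78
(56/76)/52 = 7/494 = 0.01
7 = 7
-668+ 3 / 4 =-667.25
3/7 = 0.43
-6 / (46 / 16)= -48 / 23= -2.09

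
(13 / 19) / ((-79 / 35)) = -455 / 1501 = -0.30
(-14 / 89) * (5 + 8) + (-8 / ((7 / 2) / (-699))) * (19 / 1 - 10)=8957110 / 623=14377.38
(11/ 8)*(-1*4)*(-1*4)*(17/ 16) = 187/ 8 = 23.38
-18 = -18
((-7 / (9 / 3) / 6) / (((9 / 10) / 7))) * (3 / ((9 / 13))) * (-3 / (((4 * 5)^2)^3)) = 637 / 1036800000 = 0.00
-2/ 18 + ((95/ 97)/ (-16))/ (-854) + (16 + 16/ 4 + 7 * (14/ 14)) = 320749591/ 11928672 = 26.89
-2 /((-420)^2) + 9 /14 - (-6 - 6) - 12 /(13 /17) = -3496513 /1146600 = -3.05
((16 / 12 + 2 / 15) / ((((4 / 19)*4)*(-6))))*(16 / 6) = -209 / 270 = -0.77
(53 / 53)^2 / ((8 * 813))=1 / 6504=0.00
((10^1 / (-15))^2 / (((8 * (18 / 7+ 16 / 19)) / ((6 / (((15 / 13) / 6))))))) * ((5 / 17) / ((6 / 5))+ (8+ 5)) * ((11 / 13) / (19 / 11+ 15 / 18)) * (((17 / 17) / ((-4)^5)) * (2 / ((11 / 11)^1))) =-21741643 / 5008673280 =-0.00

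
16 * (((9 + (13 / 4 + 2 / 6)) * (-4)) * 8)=-6442.67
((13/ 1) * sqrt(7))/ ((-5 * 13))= -sqrt(7)/ 5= -0.53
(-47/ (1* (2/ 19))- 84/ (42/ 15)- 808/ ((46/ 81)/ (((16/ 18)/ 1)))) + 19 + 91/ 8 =-314791/ 184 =-1710.82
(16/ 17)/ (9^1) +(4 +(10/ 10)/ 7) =4549/ 1071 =4.25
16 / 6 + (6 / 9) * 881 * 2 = 3532 / 3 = 1177.33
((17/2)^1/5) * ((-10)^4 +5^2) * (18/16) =306765/16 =19172.81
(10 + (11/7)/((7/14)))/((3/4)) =368/21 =17.52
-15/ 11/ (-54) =5/ 198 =0.03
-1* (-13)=13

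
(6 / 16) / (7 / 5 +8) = 15 / 376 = 0.04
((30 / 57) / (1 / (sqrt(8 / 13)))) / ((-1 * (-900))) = sqrt(26) / 11115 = 0.00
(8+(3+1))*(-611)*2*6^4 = -19004544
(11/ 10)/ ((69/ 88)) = 484/ 345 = 1.40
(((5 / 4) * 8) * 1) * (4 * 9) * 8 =2880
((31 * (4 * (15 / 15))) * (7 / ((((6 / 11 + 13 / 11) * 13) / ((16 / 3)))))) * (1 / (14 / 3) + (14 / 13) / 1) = 2564320 / 9633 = 266.20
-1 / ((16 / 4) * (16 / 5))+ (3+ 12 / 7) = 2077 / 448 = 4.64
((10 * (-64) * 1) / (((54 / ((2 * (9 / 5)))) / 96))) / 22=-2048 / 11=-186.18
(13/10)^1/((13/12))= 6/5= 1.20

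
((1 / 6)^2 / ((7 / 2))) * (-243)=-27 / 14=-1.93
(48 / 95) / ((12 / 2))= 8 / 95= 0.08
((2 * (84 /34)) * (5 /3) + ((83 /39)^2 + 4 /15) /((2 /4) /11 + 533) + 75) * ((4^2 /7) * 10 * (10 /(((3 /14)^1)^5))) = 3102999046064404480 /73683684477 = 42112430.56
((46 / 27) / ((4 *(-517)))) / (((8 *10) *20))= -23 / 44668800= -0.00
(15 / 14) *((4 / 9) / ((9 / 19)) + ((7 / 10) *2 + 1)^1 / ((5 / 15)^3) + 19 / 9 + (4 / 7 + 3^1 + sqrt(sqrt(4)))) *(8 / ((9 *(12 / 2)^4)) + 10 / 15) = 695 *sqrt(2) / 972 + 14072221 / 275562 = 52.08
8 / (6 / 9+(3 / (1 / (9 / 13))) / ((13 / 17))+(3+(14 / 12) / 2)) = 5408 / 4709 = 1.15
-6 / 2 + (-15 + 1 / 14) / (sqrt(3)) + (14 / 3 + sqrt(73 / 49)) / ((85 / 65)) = -209*sqrt(3) / 42 + 29 / 51 + 13*sqrt(73) / 119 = -7.12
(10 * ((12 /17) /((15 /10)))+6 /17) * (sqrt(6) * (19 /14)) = 817 * sqrt(6) /119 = 16.82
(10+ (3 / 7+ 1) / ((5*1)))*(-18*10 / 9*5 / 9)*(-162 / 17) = 129600 / 119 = 1089.08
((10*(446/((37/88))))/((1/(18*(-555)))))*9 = -953726400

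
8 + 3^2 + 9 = 26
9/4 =2.25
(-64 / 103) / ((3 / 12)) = -256 / 103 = -2.49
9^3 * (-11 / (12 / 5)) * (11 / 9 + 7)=-54945 / 2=-27472.50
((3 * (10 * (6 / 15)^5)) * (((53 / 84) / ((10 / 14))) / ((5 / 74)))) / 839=62752 / 13109375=0.00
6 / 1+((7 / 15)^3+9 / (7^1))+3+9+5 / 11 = 5156411 / 259875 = 19.84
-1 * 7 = -7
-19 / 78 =-0.24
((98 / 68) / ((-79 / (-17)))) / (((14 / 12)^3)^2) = 23328 / 189679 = 0.12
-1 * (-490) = 490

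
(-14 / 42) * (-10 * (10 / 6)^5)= 31250 / 729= 42.87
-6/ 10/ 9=-1/ 15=-0.07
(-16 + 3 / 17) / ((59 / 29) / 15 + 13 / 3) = -39005 / 11016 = -3.54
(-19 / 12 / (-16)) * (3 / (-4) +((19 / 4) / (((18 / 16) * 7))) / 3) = -0.05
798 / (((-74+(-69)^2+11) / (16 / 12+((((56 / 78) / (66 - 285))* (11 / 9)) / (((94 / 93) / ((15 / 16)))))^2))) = 0.23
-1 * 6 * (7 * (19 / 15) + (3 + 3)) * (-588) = 262248 / 5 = 52449.60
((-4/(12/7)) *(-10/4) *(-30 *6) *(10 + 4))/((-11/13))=17372.73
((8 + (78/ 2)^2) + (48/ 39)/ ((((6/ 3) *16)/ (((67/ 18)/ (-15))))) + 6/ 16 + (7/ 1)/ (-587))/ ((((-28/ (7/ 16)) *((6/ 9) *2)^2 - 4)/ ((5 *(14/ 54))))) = -88228955759/ 5241581280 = -16.83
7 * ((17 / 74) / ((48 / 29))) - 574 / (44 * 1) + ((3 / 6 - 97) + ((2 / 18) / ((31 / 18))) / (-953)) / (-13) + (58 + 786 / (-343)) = 262795855354741 / 5147041964064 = 51.06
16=16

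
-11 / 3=-3.67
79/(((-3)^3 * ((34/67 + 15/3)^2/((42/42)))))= -354631/3676347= -0.10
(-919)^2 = 844561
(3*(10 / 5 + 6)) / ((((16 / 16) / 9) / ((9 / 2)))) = 972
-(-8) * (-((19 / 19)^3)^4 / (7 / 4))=-32 / 7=-4.57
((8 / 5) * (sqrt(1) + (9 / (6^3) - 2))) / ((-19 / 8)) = 184 / 285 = 0.65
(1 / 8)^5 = 1 / 32768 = 0.00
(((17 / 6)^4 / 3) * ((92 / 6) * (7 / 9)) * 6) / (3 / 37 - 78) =-497534597 / 25220484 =-19.73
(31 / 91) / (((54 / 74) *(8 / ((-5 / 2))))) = -5735 / 39312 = -0.15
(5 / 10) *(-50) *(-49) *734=899150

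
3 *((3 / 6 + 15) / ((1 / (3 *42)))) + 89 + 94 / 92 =273655 / 46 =5949.02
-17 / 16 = -1.06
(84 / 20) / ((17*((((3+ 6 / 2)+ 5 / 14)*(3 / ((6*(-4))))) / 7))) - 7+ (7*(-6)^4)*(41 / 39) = 937036513 / 98345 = 9528.05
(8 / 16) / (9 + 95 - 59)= 1 / 90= 0.01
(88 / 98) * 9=396 / 49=8.08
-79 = -79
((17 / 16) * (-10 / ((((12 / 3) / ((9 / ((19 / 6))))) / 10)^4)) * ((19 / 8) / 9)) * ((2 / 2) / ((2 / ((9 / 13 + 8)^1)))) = -354478528125 / 11413376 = -31058.17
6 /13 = 0.46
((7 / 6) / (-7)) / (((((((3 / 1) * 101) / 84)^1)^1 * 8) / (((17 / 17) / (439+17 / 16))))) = -28 / 2133423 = -0.00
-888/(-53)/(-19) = -888/1007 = -0.88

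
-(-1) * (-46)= -46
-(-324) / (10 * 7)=162 / 35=4.63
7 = 7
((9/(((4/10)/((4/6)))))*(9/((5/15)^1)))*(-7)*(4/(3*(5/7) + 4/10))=-396900/89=-4459.55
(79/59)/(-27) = -79/1593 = -0.05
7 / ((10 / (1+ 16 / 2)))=63 / 10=6.30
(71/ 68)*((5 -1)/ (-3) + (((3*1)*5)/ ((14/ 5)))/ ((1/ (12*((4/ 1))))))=5609/ 21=267.10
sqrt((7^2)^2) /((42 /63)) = 147 /2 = 73.50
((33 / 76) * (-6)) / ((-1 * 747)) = 11 / 3154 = 0.00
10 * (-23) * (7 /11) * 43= -69230 /11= -6293.64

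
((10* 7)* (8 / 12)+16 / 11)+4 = 1720 / 33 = 52.12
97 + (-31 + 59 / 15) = 1049 / 15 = 69.93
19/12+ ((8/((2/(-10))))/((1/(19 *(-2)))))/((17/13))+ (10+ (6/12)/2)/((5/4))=1195579/1020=1172.14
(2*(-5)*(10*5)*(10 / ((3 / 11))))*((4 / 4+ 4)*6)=-550000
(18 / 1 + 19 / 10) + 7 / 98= 699 / 35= 19.97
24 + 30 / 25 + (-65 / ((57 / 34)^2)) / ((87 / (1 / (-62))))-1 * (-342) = 16088235158 / 43812765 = 367.20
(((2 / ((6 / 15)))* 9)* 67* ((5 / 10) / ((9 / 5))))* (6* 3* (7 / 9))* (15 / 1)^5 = 8903671875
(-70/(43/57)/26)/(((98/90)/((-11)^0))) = -12825/3913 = -3.28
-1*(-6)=6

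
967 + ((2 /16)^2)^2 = 3960833 /4096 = 967.00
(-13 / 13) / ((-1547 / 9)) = 9 / 1547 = 0.01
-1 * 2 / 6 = -1 / 3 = -0.33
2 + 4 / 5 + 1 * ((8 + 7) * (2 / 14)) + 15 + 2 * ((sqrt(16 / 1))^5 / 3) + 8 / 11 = 812354 / 1155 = 703.34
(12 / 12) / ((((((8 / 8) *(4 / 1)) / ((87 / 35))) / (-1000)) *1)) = -4350 / 7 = -621.43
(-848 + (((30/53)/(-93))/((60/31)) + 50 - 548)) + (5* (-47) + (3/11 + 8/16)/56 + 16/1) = -306562633/195888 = -1564.99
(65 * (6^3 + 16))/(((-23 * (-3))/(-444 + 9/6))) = -2224300/23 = -96708.70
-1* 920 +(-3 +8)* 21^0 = -915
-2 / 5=-0.40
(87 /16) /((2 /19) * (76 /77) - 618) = -6699 /761248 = -0.01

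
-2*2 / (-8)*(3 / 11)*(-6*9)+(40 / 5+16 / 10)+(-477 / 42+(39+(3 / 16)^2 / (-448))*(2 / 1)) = 31034151 / 450560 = 68.88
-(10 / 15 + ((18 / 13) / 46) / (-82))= -49009 / 73554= -0.67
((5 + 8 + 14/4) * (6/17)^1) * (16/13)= 1584/221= 7.17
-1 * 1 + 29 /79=-50 /79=-0.63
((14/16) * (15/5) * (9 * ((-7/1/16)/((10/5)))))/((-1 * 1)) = 1323/256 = 5.17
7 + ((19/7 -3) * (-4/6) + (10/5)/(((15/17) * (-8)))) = 967/140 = 6.91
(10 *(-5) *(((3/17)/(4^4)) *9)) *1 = -675/2176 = -0.31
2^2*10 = 40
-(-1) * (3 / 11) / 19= 3 / 209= 0.01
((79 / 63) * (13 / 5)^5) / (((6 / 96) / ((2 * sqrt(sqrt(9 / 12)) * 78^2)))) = 317256501952 * sqrt(2) * 3^(1 / 4) / 21875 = 26993411.87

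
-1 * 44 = -44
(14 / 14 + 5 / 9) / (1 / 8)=112 / 9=12.44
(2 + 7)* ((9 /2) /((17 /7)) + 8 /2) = 1791 /34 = 52.68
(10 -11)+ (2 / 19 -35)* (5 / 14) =-3581 / 266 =-13.46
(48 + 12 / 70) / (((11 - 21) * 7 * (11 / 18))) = -15174 / 13475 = -1.13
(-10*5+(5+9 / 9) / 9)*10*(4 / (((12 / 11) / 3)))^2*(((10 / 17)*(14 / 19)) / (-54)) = 12535600 / 26163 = 479.13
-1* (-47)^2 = -2209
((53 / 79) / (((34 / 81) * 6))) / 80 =1431 / 429760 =0.00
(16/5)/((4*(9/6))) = 8/15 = 0.53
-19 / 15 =-1.27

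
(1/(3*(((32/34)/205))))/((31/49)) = 170765/1488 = 114.76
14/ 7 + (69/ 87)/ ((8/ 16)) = 104/ 29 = 3.59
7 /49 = 1 /7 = 0.14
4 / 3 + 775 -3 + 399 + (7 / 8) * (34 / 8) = 112901 / 96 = 1176.05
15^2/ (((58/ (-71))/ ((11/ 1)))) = -175725/ 58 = -3029.74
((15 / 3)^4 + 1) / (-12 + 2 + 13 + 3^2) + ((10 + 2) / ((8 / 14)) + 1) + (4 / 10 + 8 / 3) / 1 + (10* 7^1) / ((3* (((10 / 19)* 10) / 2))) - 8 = 781 / 10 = 78.10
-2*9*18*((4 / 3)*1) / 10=-216 / 5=-43.20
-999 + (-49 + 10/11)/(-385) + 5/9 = -998.32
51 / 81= 17 / 27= 0.63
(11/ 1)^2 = 121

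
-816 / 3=-272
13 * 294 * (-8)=-30576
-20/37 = -0.54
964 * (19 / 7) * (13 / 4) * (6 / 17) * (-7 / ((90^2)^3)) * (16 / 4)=-0.00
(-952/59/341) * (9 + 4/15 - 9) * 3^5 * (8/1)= -2467584/100595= -24.53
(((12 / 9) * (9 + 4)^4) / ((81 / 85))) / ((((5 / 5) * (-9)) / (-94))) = 912809560 / 2187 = 417379.77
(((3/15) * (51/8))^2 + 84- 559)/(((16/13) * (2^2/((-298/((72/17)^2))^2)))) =-18257289497663827/687970713600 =-26537.89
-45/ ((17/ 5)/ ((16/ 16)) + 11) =-3.12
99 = 99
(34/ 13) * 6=15.69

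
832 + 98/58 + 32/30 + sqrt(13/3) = sqrt(39)/3 + 363119/435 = 836.84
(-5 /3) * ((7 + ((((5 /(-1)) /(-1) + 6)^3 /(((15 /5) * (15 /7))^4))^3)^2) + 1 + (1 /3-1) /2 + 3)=-18.15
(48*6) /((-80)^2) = 9 /200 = 0.04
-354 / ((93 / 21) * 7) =-354 / 31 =-11.42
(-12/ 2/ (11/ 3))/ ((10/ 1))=-9/ 55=-0.16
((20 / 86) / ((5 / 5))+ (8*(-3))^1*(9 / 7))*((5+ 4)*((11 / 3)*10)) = -3041940 / 301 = -10106.11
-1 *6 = -6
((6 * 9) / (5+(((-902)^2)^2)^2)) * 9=2 / 1803208835669381977127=0.00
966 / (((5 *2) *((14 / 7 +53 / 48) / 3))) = 69552 / 745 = 93.36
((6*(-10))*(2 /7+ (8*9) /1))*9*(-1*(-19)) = -5191560 /7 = -741651.43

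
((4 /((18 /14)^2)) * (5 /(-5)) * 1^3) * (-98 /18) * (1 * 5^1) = 48020 /729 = 65.87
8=8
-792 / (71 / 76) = -60192 / 71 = -847.77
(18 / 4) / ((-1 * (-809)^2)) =-9 / 1308962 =-0.00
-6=-6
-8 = -8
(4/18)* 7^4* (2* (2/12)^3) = 2401/486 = 4.94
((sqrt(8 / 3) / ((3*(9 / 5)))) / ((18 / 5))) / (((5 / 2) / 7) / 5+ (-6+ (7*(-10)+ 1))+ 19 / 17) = -5950*sqrt(6) / 12806343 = -0.00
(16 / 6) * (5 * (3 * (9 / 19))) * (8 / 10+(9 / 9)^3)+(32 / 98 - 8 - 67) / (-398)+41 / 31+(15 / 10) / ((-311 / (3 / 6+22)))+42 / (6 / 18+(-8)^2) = 49861816186281 / 1378929747188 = 36.16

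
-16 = -16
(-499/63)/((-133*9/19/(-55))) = -27445/3969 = -6.91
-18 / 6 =-3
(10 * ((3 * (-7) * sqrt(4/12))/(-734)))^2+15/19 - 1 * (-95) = 245203805/2559091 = 95.82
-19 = -19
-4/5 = -0.80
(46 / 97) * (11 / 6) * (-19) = -4807 / 291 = -16.52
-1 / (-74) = 1 / 74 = 0.01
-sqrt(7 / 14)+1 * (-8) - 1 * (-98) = 90 - sqrt(2) / 2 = 89.29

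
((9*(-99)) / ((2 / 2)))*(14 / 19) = -12474 / 19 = -656.53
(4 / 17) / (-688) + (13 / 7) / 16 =9475 / 81872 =0.12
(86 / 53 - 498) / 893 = -26308 / 47329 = -0.56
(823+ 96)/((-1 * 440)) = -919/440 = -2.09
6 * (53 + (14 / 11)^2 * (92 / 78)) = 518246 / 1573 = 329.46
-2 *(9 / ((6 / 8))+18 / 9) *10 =-280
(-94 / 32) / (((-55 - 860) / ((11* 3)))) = 517 / 4880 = 0.11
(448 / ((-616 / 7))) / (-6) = 28 / 33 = 0.85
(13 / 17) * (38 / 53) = 494 / 901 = 0.55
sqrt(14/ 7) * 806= 806 * sqrt(2)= 1139.86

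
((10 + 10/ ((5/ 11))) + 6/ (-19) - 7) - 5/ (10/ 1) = 919/ 38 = 24.18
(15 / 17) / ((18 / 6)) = 5 / 17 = 0.29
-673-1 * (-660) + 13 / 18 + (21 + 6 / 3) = 193 / 18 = 10.72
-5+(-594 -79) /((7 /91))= -8754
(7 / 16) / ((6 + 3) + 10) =7 / 304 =0.02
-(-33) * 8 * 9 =2376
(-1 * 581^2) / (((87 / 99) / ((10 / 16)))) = -55697565 / 232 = -240075.71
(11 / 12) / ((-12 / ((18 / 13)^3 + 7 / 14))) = -152471 / 632736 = -0.24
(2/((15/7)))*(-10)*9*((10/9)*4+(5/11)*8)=-22400/33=-678.79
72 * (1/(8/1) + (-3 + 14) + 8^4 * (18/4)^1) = 1327905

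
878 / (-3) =-878 / 3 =-292.67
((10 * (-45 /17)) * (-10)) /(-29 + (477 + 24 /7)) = 0.59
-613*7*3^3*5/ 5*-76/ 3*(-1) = -2935044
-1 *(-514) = 514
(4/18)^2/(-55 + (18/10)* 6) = -20/17901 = -0.00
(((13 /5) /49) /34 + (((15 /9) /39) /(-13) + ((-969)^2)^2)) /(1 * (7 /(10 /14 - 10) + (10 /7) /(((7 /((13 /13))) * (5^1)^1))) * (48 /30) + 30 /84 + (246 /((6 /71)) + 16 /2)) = 302118715.80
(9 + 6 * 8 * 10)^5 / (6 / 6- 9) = -3495057367681.12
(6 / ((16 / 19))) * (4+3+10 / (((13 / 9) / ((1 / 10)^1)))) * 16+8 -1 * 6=11426 / 13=878.92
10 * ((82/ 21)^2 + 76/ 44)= 823430/ 4851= 169.74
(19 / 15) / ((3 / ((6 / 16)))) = 19 / 120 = 0.16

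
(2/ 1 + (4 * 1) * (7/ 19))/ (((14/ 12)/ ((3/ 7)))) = 1188/ 931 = 1.28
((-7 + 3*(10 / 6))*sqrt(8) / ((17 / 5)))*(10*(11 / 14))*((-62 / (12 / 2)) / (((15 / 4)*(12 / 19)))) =129580*sqrt(2) / 3213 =57.04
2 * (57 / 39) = 38 / 13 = 2.92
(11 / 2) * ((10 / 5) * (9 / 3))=33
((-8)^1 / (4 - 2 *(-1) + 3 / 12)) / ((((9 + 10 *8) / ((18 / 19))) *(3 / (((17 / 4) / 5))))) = -816 / 211375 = -0.00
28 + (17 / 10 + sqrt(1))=307 / 10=30.70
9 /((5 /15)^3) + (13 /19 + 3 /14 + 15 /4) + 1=132281 /532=248.65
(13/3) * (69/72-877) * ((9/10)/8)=-54665/128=-427.07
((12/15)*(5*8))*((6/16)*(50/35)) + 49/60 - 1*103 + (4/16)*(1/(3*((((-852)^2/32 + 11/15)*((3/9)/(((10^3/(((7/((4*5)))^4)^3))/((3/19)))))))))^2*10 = 90848624187249535198671362034560605633560181/5323940846559286276716536820950940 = 17064168593.45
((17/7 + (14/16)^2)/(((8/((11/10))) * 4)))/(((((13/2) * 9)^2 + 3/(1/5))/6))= 15741/82127360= 0.00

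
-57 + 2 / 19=-1081 / 19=-56.89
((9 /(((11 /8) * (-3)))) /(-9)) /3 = 8 /99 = 0.08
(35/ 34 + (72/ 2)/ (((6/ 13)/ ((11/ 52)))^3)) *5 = 146735/ 6528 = 22.48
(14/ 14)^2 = 1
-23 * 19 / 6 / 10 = -437 / 60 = -7.28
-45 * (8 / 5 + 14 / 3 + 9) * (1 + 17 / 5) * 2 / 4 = -1511.40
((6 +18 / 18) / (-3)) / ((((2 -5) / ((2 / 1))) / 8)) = 112 / 9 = 12.44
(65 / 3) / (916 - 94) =65 / 2466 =0.03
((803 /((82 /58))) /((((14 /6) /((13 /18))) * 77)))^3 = 11.90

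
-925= -925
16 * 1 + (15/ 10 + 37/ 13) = 529/ 26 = 20.35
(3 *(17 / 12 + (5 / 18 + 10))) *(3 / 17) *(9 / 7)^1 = 3789 / 476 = 7.96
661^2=436921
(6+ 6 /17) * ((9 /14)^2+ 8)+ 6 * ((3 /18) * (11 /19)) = 50300 /931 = 54.03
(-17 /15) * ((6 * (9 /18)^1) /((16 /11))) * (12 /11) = -51 /20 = -2.55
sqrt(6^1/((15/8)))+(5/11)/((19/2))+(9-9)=10/209+4 *sqrt(5)/5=1.84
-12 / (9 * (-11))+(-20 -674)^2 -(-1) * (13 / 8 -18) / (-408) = 5764221579 / 11968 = 481636.16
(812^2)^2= 434734510336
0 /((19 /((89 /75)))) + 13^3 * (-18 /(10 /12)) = -237276 /5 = -47455.20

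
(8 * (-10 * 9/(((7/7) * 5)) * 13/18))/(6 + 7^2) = -104/55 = -1.89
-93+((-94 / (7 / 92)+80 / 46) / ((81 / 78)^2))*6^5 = -1432226429 / 161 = -8895816.33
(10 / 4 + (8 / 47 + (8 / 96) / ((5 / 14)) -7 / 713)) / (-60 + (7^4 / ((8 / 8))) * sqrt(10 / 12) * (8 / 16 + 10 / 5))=139639296 / 24145135438475 + 6984873952 * sqrt(30) / 72435406315425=0.00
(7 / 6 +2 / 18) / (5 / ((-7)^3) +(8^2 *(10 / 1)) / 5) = 0.01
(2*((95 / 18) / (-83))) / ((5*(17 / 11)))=-209 / 12699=-0.02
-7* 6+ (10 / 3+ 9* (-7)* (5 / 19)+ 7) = -2750 / 57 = -48.25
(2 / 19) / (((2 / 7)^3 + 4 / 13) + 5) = 8918 / 451649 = 0.02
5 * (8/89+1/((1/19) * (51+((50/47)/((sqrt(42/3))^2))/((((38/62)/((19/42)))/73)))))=147282910/67755077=2.17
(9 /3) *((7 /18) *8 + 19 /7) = 367 /21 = 17.48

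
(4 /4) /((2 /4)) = 2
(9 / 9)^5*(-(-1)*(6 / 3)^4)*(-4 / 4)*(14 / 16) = -14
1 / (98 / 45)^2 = 0.21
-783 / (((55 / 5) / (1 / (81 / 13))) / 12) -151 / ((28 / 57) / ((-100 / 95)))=14359 / 77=186.48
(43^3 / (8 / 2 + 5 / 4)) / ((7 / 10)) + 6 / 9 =1060126 / 49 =21635.22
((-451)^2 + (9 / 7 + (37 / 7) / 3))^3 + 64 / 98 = 77935738821707015173 / 9261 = 8415477682939964.93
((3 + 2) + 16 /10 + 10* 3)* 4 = 732 /5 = 146.40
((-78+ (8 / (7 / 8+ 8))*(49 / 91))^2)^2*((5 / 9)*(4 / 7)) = 524048435129371469120 / 45724330325583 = 11461041.23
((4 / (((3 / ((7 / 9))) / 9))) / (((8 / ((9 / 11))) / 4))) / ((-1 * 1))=-42 / 11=-3.82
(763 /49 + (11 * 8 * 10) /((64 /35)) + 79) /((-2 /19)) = -306337 /56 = -5470.30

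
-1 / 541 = -0.00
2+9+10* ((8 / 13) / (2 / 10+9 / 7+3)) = 25251 / 2041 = 12.37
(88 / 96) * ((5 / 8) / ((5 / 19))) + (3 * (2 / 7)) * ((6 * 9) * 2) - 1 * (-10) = 70391 / 672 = 104.75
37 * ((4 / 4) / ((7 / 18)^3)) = 215784 / 343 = 629.11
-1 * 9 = -9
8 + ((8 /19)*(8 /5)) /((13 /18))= 8.93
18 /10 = 9 /5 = 1.80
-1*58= -58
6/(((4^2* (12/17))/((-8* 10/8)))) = -85/16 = -5.31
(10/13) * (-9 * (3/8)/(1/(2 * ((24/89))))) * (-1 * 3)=4860/1157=4.20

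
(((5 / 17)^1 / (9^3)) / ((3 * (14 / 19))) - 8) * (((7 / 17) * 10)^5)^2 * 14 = -11762136604992970000000000 / 74952637224793371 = -156927588.41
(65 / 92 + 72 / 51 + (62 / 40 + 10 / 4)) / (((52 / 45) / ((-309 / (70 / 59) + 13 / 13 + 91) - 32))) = -1522798461 / 1423240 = -1069.95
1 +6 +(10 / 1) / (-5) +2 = 7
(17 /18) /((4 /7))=119 /72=1.65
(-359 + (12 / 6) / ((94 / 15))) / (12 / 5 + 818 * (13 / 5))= -42145 / 250181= -0.17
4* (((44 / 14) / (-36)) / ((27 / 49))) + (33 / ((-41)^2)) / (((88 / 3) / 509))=-957809 / 3267864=-0.29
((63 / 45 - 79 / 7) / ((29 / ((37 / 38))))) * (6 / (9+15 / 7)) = -6401 / 35815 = -0.18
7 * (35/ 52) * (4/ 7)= 35/ 13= 2.69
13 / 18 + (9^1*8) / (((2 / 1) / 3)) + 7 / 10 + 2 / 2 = 4969 / 45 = 110.42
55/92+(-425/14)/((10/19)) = -9190/161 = -57.08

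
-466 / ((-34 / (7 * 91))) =148421 / 17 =8730.65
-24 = -24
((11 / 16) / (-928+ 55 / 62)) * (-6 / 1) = 0.00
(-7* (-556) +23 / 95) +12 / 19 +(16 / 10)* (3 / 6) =369899 / 95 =3893.67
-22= -22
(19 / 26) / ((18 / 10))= 95 / 234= 0.41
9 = 9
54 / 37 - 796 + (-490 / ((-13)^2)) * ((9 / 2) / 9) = -4977327 / 6253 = -795.99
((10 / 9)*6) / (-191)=-20 / 573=-0.03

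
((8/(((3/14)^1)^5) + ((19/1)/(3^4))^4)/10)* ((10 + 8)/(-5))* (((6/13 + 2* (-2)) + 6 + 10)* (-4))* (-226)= -275608408556752/3838185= -71806963.07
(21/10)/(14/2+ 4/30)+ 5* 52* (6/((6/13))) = 723383/214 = 3380.29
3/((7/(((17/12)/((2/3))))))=51/56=0.91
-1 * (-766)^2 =-586756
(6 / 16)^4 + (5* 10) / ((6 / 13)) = 1331443 / 12288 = 108.35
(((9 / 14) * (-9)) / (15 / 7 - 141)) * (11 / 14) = 11 / 336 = 0.03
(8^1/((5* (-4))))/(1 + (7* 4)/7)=-2/25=-0.08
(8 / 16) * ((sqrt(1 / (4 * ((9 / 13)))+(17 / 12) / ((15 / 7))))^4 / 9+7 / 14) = 22457 / 72900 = 0.31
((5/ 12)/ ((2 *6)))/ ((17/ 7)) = 0.01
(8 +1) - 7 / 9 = 74 / 9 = 8.22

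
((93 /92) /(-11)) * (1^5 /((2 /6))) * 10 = -1395 /506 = -2.76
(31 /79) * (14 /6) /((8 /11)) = 2387 /1896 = 1.26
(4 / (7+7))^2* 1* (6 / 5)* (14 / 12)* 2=8 / 35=0.23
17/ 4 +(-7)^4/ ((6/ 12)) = 19225/ 4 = 4806.25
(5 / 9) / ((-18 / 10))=-25 / 81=-0.31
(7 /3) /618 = 7 /1854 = 0.00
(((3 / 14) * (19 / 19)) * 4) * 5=30 / 7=4.29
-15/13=-1.15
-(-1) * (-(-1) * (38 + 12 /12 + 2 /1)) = 41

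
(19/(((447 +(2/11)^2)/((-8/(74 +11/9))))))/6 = -27588/36619607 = -0.00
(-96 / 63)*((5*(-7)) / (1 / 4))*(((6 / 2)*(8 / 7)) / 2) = 2560 / 7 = 365.71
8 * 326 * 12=31296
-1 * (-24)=24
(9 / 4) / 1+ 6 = 33 / 4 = 8.25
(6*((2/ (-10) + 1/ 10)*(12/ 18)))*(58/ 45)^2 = -6728/ 10125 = -0.66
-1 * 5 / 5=-1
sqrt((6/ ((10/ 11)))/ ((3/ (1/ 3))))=sqrt(165)/ 15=0.86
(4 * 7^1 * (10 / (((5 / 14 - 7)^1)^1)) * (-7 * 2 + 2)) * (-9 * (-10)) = 1411200 / 31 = 45522.58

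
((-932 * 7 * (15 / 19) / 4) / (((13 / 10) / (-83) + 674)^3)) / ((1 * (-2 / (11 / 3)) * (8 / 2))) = 6411519104375 / 3326115227074050717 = 0.00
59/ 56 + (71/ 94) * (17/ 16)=19541/ 10528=1.86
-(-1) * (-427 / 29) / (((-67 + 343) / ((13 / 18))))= -5551 / 144072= -0.04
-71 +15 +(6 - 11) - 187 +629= 381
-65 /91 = -5 /7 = -0.71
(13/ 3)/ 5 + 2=43/ 15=2.87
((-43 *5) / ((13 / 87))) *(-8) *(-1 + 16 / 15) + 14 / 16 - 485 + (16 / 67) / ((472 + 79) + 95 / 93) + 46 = 58891976365 / 178861592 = 329.26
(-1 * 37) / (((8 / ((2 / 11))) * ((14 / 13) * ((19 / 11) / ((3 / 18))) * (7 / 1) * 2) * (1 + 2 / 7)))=-481 / 114912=-0.00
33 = 33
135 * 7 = 945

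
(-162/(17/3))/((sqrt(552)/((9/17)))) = -729 * sqrt(138)/13294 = -0.64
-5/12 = -0.42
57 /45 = 19 /15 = 1.27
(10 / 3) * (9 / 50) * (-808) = -2424 / 5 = -484.80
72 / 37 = 1.95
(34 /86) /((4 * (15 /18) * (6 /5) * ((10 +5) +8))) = 17 /3956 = 0.00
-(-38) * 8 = 304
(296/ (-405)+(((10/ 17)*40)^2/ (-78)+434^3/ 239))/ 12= 31095351825908/ 1090976445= 28502.31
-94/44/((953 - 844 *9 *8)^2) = -47/78712352950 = -0.00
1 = 1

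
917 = 917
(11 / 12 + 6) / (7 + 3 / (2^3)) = 166 / 177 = 0.94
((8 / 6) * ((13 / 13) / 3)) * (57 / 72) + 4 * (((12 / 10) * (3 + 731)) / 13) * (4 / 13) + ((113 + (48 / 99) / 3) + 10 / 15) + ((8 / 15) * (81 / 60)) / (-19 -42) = 30243838607 / 153088650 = 197.56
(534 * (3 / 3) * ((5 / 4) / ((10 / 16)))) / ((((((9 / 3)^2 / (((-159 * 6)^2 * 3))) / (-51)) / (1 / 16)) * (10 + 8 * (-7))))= 1032754131 / 46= 22451176.76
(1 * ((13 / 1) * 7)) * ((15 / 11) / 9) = 455 / 33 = 13.79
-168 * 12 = -2016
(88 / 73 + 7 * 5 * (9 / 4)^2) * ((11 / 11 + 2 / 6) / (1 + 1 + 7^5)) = 208363 / 14724684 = 0.01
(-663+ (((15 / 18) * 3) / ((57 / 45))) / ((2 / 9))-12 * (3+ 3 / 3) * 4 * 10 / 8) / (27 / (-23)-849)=520973 / 495368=1.05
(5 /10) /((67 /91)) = 91 /134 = 0.68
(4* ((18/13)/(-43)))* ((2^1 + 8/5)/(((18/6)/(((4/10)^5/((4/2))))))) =-6912/8734375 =-0.00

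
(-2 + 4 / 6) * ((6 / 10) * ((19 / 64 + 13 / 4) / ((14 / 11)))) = -2497 / 1120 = -2.23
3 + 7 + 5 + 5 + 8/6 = 64/3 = 21.33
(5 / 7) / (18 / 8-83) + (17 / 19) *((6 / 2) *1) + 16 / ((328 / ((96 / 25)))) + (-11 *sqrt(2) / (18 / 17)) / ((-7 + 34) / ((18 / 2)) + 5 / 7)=6634337 / 2317525-1309 *sqrt(2) / 468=-1.09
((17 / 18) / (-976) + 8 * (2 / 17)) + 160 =160.94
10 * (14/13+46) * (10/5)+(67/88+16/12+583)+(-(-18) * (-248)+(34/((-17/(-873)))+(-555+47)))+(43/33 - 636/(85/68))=-12623261/5720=-2206.86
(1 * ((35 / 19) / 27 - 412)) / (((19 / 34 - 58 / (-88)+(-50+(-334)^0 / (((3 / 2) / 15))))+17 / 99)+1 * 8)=158068108 / 11745933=13.46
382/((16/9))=1719/8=214.88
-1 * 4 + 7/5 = -13/5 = -2.60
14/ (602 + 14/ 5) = 5/ 216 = 0.02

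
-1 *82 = -82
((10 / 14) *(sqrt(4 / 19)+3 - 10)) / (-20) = 1 / 4 - sqrt(19) / 266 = 0.23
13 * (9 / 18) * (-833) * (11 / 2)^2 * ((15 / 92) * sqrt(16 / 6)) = -6551545 * sqrt(6) / 368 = -43608.54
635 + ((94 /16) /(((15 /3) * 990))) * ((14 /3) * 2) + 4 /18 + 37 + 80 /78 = 259945277 /386100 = 673.26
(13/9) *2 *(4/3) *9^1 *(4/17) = 416/51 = 8.16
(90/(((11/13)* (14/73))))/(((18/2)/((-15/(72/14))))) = -179.73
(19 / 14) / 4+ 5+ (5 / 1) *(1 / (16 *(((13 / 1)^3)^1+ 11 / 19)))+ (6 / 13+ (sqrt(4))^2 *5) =1568539409 / 60793824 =25.80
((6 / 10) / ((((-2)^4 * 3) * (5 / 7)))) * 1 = 7 / 400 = 0.02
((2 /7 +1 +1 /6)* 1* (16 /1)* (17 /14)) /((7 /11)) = 45628 /1029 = 44.34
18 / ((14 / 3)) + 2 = 41 / 7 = 5.86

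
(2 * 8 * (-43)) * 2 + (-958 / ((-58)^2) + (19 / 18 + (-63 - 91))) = -11574736 / 7569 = -1529.23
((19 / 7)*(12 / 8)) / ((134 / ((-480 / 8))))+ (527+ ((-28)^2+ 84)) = 653400 / 469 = 1393.18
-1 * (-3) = 3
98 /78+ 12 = 517 /39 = 13.26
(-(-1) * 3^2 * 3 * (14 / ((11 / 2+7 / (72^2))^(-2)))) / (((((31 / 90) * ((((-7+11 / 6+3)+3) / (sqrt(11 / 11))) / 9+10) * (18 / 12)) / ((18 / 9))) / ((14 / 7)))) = 5693333527 / 648768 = 8775.61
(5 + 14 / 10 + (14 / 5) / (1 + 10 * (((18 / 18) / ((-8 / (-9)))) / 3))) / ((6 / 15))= 332 / 19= 17.47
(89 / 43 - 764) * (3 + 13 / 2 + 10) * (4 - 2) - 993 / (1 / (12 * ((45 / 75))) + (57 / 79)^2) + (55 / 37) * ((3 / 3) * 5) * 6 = -7349431855359 / 235736879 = -31176.42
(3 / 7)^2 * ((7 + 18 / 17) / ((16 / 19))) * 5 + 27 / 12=147123 / 13328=11.04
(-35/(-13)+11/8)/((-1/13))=-423/8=-52.88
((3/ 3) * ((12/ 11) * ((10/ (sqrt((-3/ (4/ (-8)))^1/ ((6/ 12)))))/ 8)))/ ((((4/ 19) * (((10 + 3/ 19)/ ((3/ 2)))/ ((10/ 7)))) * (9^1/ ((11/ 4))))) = 9025 * sqrt(3)/ 129696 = 0.12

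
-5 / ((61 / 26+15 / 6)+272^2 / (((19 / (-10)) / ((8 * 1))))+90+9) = 247 / 15383542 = 0.00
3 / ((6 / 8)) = 4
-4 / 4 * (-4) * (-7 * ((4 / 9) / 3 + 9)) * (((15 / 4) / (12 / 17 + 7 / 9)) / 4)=-146965 / 908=-161.86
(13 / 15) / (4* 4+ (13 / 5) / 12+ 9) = 52 / 1513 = 0.03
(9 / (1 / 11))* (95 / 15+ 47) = 5280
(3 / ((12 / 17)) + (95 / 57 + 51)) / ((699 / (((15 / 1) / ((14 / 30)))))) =17075 / 6524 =2.62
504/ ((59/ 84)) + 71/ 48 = 2036317/ 2832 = 719.04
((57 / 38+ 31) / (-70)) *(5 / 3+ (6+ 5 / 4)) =-1391 / 336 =-4.14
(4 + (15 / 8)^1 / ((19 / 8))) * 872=4176.42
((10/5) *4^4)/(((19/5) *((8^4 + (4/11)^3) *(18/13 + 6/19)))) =34606/1788885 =0.02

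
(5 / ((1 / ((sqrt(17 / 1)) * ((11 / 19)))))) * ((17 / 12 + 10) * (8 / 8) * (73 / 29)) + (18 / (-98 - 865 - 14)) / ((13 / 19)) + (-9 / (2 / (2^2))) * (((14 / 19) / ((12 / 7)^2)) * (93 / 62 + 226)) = -1982233549 / 1930552 + 550055 * sqrt(17) / 6612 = -683.77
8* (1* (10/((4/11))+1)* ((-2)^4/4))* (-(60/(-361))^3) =10368000/2476099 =4.19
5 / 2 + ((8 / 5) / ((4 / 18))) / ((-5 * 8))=58 / 25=2.32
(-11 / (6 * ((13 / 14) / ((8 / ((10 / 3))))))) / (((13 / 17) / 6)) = -37.18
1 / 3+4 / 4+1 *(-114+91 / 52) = -110.92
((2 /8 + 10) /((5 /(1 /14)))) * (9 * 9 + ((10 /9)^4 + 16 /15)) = 112430077 /9185400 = 12.24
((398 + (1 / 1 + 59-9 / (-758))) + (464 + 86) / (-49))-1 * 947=-18578897 / 37142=-500.21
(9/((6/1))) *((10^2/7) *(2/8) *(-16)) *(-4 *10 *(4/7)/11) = 178.11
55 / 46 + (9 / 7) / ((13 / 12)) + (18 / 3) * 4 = 110437 / 4186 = 26.38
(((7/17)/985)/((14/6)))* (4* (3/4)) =9/16745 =0.00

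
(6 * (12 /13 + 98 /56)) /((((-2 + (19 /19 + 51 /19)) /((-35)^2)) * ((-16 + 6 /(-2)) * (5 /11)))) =-1123815 /832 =-1350.74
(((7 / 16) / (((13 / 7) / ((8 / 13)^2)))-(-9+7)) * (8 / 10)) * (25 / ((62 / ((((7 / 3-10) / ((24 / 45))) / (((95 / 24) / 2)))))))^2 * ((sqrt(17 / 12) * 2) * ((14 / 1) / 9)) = 5665590000 * sqrt(51) / 762185437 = 53.08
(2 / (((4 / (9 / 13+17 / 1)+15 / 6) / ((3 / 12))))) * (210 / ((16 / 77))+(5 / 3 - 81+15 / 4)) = 2580715 / 15048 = 171.50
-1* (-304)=304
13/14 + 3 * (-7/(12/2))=-18/7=-2.57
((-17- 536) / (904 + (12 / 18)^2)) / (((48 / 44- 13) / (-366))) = -910791 / 48470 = -18.79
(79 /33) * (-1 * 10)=-790 /33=-23.94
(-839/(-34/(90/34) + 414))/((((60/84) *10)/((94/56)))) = -354897/722080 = -0.49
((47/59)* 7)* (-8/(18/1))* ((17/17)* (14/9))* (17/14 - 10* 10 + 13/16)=3610117/9558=377.71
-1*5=-5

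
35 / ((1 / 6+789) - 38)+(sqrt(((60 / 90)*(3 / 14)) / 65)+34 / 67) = sqrt(455) / 455+167308 / 301969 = 0.60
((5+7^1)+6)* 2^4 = 288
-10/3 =-3.33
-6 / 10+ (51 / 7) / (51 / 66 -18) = -13569 / 13265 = -1.02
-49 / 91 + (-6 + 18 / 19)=-1381 / 247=-5.59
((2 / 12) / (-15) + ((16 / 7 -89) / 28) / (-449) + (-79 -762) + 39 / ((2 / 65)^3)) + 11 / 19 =201344838178039 / 150486840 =1337956.45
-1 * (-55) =55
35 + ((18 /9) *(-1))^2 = 39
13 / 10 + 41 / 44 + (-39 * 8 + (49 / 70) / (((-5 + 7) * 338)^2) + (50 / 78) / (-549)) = -5129182045969 / 16558068384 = -309.77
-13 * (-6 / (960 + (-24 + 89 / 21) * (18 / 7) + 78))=637 / 8062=0.08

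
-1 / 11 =-0.09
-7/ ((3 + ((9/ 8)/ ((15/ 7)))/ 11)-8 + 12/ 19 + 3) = 58520/ 11041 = 5.30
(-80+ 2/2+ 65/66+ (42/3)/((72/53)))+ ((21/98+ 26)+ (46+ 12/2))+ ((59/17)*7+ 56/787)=1293207977/37086588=34.87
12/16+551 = 2207/4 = 551.75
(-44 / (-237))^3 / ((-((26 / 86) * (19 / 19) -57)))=1831456 / 16227392607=0.00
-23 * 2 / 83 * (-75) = 3450 / 83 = 41.57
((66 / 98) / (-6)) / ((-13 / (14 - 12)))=11 / 637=0.02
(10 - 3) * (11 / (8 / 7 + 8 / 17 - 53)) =-9163 / 6115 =-1.50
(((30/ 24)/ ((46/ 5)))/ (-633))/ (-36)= 25/ 4192992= 0.00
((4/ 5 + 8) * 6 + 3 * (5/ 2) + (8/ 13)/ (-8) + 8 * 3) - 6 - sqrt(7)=10169/ 130 - sqrt(7)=75.58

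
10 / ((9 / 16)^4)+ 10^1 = 720970 / 6561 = 109.89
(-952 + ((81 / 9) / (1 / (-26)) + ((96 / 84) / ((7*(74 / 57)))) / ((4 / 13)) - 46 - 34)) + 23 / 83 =-190403212 / 150479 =-1265.31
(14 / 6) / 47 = 7 / 141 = 0.05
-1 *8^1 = -8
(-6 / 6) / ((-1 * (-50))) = -1 / 50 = -0.02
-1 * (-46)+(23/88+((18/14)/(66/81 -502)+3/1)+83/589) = 60634869745/1227433592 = 49.40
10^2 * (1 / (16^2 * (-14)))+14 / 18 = 6047 / 8064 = 0.75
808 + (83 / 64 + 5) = 52115 / 64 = 814.30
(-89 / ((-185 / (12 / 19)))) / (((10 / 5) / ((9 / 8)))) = 2403 / 14060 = 0.17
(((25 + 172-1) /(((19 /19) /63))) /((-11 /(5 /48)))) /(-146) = 5145 /6424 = 0.80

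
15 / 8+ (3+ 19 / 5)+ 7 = 627 / 40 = 15.68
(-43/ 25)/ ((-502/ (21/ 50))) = 903/ 627500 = 0.00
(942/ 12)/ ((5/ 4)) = 314/ 5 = 62.80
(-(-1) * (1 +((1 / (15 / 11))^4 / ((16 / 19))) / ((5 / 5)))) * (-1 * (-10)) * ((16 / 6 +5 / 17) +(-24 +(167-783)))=-35353847531 / 4131000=-8558.18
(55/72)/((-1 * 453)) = -55/32616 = -0.00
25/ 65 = 5/ 13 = 0.38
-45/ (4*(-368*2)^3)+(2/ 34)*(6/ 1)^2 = 2.12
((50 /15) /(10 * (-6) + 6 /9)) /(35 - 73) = 5 /3382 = 0.00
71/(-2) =-71/2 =-35.50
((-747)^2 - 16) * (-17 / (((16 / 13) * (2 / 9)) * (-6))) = 369949359 / 64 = 5780458.73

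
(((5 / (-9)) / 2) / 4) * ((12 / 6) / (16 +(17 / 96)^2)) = -256 / 29549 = -0.01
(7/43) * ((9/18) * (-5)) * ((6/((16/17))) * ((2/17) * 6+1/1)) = -3045/688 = -4.43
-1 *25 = -25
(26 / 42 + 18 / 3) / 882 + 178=3297055 / 18522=178.01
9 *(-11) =-99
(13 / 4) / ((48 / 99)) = 429 / 64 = 6.70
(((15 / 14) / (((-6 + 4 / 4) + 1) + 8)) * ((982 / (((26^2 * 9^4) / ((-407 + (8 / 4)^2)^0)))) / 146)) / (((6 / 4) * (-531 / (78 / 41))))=-2455 / 2530354678488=-0.00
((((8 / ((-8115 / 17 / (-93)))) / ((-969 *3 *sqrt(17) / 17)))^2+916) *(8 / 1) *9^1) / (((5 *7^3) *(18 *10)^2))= 0.00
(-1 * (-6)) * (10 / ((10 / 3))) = 18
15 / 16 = 0.94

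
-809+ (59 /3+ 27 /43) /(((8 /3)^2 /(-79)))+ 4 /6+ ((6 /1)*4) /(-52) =-55502255 /53664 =-1034.25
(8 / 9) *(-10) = -80 / 9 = -8.89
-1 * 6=-6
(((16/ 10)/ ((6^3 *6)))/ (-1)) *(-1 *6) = 1/ 135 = 0.01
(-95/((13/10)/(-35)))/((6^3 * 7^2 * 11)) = 2375/108108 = 0.02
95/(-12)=-95/12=-7.92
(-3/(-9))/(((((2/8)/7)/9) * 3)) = 28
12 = 12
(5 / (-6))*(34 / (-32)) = 85 / 96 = 0.89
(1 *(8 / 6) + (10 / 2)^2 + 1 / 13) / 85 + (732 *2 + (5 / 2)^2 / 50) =7767367 / 5304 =1464.44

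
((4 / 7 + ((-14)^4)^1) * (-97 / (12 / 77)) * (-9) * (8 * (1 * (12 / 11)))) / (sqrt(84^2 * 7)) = 156509112 * sqrt(7) / 49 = 8450697.72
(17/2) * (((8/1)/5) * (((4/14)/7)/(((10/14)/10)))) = 272/35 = 7.77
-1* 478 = -478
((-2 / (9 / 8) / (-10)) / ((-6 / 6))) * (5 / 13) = -8 / 117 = -0.07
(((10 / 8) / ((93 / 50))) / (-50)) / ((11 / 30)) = -25 / 682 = -0.04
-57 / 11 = -5.18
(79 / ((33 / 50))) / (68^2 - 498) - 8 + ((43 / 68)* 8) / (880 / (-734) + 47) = -16990795147 / 2161530943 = -7.86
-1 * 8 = -8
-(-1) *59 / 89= 59 / 89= 0.66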